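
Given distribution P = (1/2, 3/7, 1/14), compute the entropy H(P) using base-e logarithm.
0.8982 nats

Shannon entropy is H(X) = -Σ p(x) log p(x).

For P = (1/2, 3/7, 1/14):
H = -1/2 × log_e(1/2) -3/7 × log_e(3/7) -1/14 × log_e(1/14)
H = 0.8982 nats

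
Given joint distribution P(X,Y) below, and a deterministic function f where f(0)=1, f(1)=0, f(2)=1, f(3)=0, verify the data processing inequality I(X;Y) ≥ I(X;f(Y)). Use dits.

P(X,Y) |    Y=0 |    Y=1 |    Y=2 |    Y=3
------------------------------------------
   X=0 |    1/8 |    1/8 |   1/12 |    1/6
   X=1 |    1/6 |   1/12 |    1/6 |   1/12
I(X;Y) = 0.0154, I(X;f(Y)) = 0.0138, inequality holds: 0.0154 ≥ 0.0138

Data Processing Inequality: For any Markov chain X → Y → Z, we have I(X;Y) ≥ I(X;Z).

Here Z = f(Y) is a deterministic function of Y, forming X → Y → Z.

Original I(X;Y) = 0.0154 dits

After applying f:
P(X,Z) where Z=f(Y):
- P(X,Z=0) = P(X,Y=1) + P(X,Y=3)
- P(X,Z=1) = P(X,Y=0) + P(X,Y=2)

I(X;Z) = I(X;f(Y)) = 0.0138 dits

Verification: 0.0154 ≥ 0.0138 ✓

Information cannot be created by processing; the function f can only lose information about X.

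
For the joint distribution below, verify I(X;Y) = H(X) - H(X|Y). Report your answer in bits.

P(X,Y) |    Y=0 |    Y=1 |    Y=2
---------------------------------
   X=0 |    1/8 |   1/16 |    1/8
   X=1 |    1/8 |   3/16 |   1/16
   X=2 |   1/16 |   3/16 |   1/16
I(X;Y) = 0.0950 bits

Mutual information has multiple equivalent forms:
- I(X;Y) = H(X) - H(X|Y)
- I(X;Y) = H(Y) - H(Y|X)
- I(X;Y) = H(X) + H(Y) - H(X,Y)

Computing all quantities:
H(X) = 1.5794, H(Y) = 1.5462, H(X,Y) = 3.0306
H(X|Y) = 1.4845, H(Y|X) = 1.4512

Verification:
H(X) - H(X|Y) = 1.5794 - 1.4845 = 0.0950
H(Y) - H(Y|X) = 1.5462 - 1.4512 = 0.0950
H(X) + H(Y) - H(X,Y) = 1.5794 + 1.5462 - 3.0306 = 0.0950

All forms give I(X;Y) = 0.0950 bits. ✓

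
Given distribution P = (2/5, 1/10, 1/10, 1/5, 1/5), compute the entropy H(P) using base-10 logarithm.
0.6388 dits

Shannon entropy is H(X) = -Σ p(x) log p(x).

For P = (2/5, 1/10, 1/10, 1/5, 1/5):
H = -2/5 × log_10(2/5) -1/10 × log_10(1/10) -1/10 × log_10(1/10) -1/5 × log_10(1/5) -1/5 × log_10(1/5)
H = 0.6388 dits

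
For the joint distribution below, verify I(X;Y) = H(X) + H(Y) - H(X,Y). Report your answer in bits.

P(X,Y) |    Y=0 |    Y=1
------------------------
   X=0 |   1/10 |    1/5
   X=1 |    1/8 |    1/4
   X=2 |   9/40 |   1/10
I(X;Y) = 0.0835 bits

Mutual information has multiple equivalent forms:
- I(X;Y) = H(X) - H(X|Y)
- I(X;Y) = H(Y) - H(Y|X)
- I(X;Y) = H(X) + H(Y) - H(X,Y)

Computing all quantities:
H(X) = 1.5787, H(Y) = 0.9928, H(X,Y) = 2.4880
H(X|Y) = 1.4952, H(Y|X) = 0.9093

Verification:
H(X) - H(X|Y) = 1.5787 - 1.4952 = 0.0835
H(Y) - H(Y|X) = 0.9928 - 0.9093 = 0.0835
H(X) + H(Y) - H(X,Y) = 1.5787 + 0.9928 - 2.4880 = 0.0835

All forms give I(X;Y) = 0.0835 bits. ✓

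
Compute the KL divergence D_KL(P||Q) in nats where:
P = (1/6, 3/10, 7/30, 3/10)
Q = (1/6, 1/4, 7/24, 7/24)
0.0111 nats

KL divergence: D_KL(P||Q) = Σ p(x) log(p(x)/q(x))

Computing term by term:
  x=0: 1/6 × log_e[(1/6)/(1/6)] = 1/6 × 0.0000 = 0.0000
  x=1: 3/10 × log_e[(3/10)/(1/4)] = 3/10 × 0.1823 = 0.0547
  x=2: 7/30 × log_e[(7/30)/(7/24)] = 7/30 × -0.2231 = -0.0521
  x=3: 3/10 × log_e[(3/10)/(7/24)] = 3/10 × 0.0282 = 0.0085

D_KL(P||Q) = 0.0111 nats

Note: KL divergence is always non-negative and equals 0 iff P = Q.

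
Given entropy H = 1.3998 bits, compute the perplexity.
2.6387

Perplexity is 2^H (or exp(H) for natural log).

H = 1.3998 bits
Perplexity = 2^1.3998 = 2.6387

Interpretation: The model's uncertainty is equivalent to choosing uniformly among 2.6 options.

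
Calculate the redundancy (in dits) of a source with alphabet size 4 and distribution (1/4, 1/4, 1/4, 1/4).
0.0000 dits

Redundancy measures how far a source is from maximum entropy:
R = H_max - H(X)

Maximum entropy for 4 symbols: H_max = log_10(4) = 0.6021 dits
Actual entropy: H(X) = 0.6021 dits
Redundancy: R = 0.6021 - 0.6021 = 0.0000 dits

This redundancy represents potential for compression: the source could be compressed by 0.0000 dits per symbol.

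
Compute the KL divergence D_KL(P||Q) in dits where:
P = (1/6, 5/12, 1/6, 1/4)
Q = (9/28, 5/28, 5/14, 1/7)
0.1114 dits

KL divergence: D_KL(P||Q) = Σ p(x) log(p(x)/q(x))

Computing term by term:
  x=0: 1/6 × log_10[(1/6)/(9/28)] = 1/6 × -0.2852 = -0.0475
  x=1: 5/12 × log_10[(5/12)/(5/28)] = 5/12 × 0.3680 = 0.1533
  x=2: 1/6 × log_10[(1/6)/(5/14)] = 1/6 × -0.3310 = -0.0552
  x=3: 1/4 × log_10[(1/4)/(1/7)] = 1/4 × 0.2430 = 0.0608

D_KL(P||Q) = 0.1114 dits

Note: KL divergence is always non-negative and equals 0 iff P = Q.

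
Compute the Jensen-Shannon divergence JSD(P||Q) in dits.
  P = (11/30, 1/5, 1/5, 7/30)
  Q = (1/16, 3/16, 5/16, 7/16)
0.0355 dits

Jensen-Shannon divergence is:
JSD(P||Q) = 0.5 × D_KL(P||M) + 0.5 × D_KL(Q||M)
where M = 0.5 × (P + Q) is the mixture distribution.

M = 0.5 × (11/30, 1/5, 1/5, 7/30) + 0.5 × (1/16, 3/16, 5/16, 7/16) = (0.214583, 0.19375, 0.25625, 0.335417)

D_KL(P||M) = 0.0298 dits
D_KL(Q||M) = 0.0413 dits

JSD(P||Q) = 0.5 × 0.0298 + 0.5 × 0.0413 = 0.0355 dits

Unlike KL divergence, JSD is symmetric and bounded: 0 ≤ JSD ≤ log(2).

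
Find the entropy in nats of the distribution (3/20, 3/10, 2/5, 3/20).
1.2968 nats

Shannon entropy is H(X) = -Σ p(x) log p(x).

For P = (3/20, 3/10, 2/5, 3/20):
H = -3/20 × log_e(3/20) -3/10 × log_e(3/10) -2/5 × log_e(2/5) -3/20 × log_e(3/20)
H = 1.2968 nats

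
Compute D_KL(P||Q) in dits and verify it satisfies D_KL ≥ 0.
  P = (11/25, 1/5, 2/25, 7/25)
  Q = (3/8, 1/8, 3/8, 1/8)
0.1158 dits

KL divergence satisfies the Gibbs inequality: D_KL(P||Q) ≥ 0 for all distributions P, Q.

D_KL(P||Q) = Σ p(x) log(p(x)/q(x))
Term by term:
  x=0: 11/25 × log_10[(11/25)/(3/8)] = 0.0305
  x=1: 1/5 × log_10[(1/5)/(1/8)] = 0.0408
  x=2: 2/25 × log_10[(2/25)/(3/8)] = -0.0537
  x=3: 7/25 × log_10[(7/25)/(1/8)] = 0.0981
D_KL(P||Q) = 0.1158 dits

D_KL(P||Q) = 0.1158 ≥ 0 ✓

This non-negativity is a fundamental property: relative entropy cannot be negative because it measures how different Q is from P.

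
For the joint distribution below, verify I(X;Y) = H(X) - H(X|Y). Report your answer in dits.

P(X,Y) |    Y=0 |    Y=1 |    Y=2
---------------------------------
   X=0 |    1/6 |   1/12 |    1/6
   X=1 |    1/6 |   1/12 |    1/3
I(X;Y) = 0.0062 dits

Mutual information has multiple equivalent forms:
- I(X;Y) = H(X) - H(X|Y)
- I(X;Y) = H(Y) - H(Y|X)
- I(X;Y) = H(X) + H(Y) - H(X,Y)

Computing all quantities:
H(X) = 0.2950, H(Y) = 0.4392, H(X,Y) = 0.7280
H(X|Y) = 0.2887, H(Y|X) = 0.4330

Verification:
H(X) - H(X|Y) = 0.2950 - 0.2887 = 0.0062
H(Y) - H(Y|X) = 0.4392 - 0.4330 = 0.0062
H(X) + H(Y) - H(X,Y) = 0.2950 + 0.4392 - 0.7280 = 0.0062

All forms give I(X;Y) = 0.0062 dits. ✓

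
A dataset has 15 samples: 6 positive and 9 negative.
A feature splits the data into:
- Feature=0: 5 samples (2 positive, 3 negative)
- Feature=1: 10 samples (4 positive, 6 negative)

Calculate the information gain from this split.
0.0000 bits

Information Gain = H(Y) - H(Y|Feature)

Before split:
P(positive) = 6/15 = 0.4000
H(Y) = 0.9710 bits

After split:
Feature=0: H = 0.9710 bits (weight = 5/15)
Feature=1: H = 0.9710 bits (weight = 10/15)
H(Y|Feature) = (5/15)×0.9710 + (10/15)×0.9710 = 0.9710 bits

Information Gain = 0.9710 - 0.9710 = 0.0000 bits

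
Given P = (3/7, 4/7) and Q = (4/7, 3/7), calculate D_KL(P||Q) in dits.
0.0178 dits

KL divergence: D_KL(P||Q) = Σ p(x) log(p(x)/q(x))

Computing term by term:
  x=0: 3/7 × log_10[(3/7)/(4/7)] = 3/7 × -0.1249 = -0.0535
  x=1: 4/7 × log_10[(4/7)/(3/7)] = 4/7 × 0.1249 = 0.0714

D_KL(P||Q) = 0.0178 dits

Note: KL divergence is always non-negative and equals 0 iff P = Q.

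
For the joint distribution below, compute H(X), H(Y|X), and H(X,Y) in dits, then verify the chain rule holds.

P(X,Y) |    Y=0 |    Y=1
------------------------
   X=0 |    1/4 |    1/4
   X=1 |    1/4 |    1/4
H(X,Y) = 0.6021, H(X) = 0.3010, H(Y|X) = 0.3010 (all in dits)

Chain rule: H(X,Y) = H(X) + H(Y|X)

Left side — joint entropy directly:
H(X,Y) = -Σ p(x,y) log p(x,y) = 0.6021 dits

Right side — compute H(Y|X) from the conditional distributions:
P(X) = (1/2, 1/2), so H(X) = 0.3010 dits
H(Y|X) = Σ_x P(X=x) · H(Y|X=x):
  P(Y|X=0) = (1/2, 1/2), H(Y|X=0) = 0.3010, weight P(X=0) = 1/2
  P(Y|X=1) = (1/2, 1/2), H(Y|X=1) = 0.3010, weight P(X=1) = 1/2
H(Y|X) = 0.3010 dits

H(X) + H(Y|X) = 0.3010 + 0.3010 = 0.6021 dits

Both sides equal 0.6021 dits. ✓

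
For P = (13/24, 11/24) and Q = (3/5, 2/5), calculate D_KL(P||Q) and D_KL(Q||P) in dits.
D_KL(P||Q) = 0.0030, D_KL(Q||P) = 0.0030

KL divergence is not symmetric: D_KL(P||Q) ≠ D_KL(Q||P) in general.

D_KL(P||Q) = 0.0030 dits
D_KL(Q||P) = 0.0030 dits

In this case they happen to be equal (to 4 decimal places).

This asymmetry is why KL divergence is not a true distance metric.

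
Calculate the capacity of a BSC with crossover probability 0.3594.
0.0578 bits

For a binary symmetric channel (BSC) with error probability p:
Capacity C = 1 - H(p) bits per symbol

where H(p) = -p log₂(p) - (1-p) log₂(1-p) is the binary entropy function.

H(0.3594) = 0.9422 bits
C = 1 - 0.9422 = 0.0578 bits per symbol

This means we can reliably transmit up to 0.0578 bits of information per channel use.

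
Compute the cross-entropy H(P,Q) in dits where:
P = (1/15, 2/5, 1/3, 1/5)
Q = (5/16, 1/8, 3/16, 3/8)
0.7224 dits

Cross-entropy: H(P,Q) = -Σ p(x) log q(x)

Alternatively: H(P,Q) = H(P) + D_KL(P||Q)
H(P) = 0.5364 dits
D_KL(P||Q) = 0.1860 dits

H(P,Q) = 0.5364 + 0.1860 = 0.7224 dits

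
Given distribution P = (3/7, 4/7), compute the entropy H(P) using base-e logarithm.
0.6829 nats

Shannon entropy is H(X) = -Σ p(x) log p(x).

For P = (3/7, 4/7):
H = -3/7 × log_e(3/7) -4/7 × log_e(4/7)
H = 0.6829 nats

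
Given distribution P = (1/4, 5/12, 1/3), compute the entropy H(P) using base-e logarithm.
1.0776 nats

Shannon entropy is H(X) = -Σ p(x) log p(x).

For P = (1/4, 5/12, 1/3):
H = -1/4 × log_e(1/4) -5/12 × log_e(5/12) -1/3 × log_e(1/3)
H = 1.0776 nats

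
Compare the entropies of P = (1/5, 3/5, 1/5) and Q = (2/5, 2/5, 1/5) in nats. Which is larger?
Q

Computing entropies in nats:
H(P) = 0.9503
H(Q) = 1.0549

Distribution Q has higher entropy.

Intuition: The distribution closer to uniform (more spread out) has higher entropy.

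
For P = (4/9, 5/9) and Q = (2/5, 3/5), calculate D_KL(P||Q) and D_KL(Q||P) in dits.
D_KL(P||Q) = 0.0018, D_KL(Q||P) = 0.0018

KL divergence is not symmetric: D_KL(P||Q) ≠ D_KL(Q||P) in general.

D_KL(P||Q) = 0.0018 dits
D_KL(Q||P) = 0.0018 dits

In this case they happen to be equal (to 4 decimal places).

This asymmetry is why KL divergence is not a true distance metric.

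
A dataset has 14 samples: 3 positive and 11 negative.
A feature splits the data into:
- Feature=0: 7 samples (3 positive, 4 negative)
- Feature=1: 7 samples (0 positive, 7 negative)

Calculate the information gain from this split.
0.2570 bits

Information Gain = H(Y) - H(Y|Feature)

Before split:
P(positive) = 3/14 = 0.2143
H(Y) = 0.7496 bits

After split:
Feature=0: H = 0.9852 bits (weight = 7/14)
Feature=1: H = 0.0000 bits (weight = 7/14)
H(Y|Feature) = (7/14)×0.9852 + (7/14)×0.0000 = 0.4926 bits

Information Gain = 0.7496 - 0.4926 = 0.2570 bits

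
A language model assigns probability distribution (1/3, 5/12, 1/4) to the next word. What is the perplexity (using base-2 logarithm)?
2.9375

Perplexity is 2^H (or exp(H) for natural log).

First, H = -Σ p log p = 1.5546 bits
Perplexity = 2^1.5546 = 2.9375

Interpretation: The model's uncertainty is equivalent to choosing uniformly among 2.9 options.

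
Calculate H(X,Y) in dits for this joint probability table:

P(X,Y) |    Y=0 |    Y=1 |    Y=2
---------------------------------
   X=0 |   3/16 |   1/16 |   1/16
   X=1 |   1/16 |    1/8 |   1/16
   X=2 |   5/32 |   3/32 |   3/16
0.9089 dits

Joint entropy is H(X,Y) = -Σ_{x,y} p(x,y) log p(x,y).

Summing over all non-zero entries:
H(X,Y) = -[3/16·log_10(3/16) + 1/16·log_10(1/16) + 1/16·log_10(1/16) + 1/16·log_10(1/16) + 1/8·log_10(1/8) + 1/16·log_10(1/16) + 5/32·log_10(5/32) + 3/32·log_10(3/32) + 3/16·log_10(3/16)]
H(X,Y) = 0.9089 dits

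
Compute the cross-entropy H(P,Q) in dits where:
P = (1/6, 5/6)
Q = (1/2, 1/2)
0.3010 dits

Cross-entropy: H(P,Q) = -Σ p(x) log q(x)

Alternatively: H(P,Q) = H(P) + D_KL(P||Q)
H(P) = 0.1957 dits
D_KL(P||Q) = 0.1054 dits

H(P,Q) = 0.1957 + 0.1054 = 0.3010 dits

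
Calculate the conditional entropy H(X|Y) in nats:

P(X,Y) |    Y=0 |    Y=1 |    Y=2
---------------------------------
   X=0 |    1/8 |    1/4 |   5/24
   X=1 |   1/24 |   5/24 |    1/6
0.6671 nats

Using the chain rule: H(X|Y) = H(X,Y) - H(Y)

First, compute H(X,Y) = 1.6911 nats

Marginal P(Y) = (1/6, 11/24, 3/8)
H(Y) = 1.0240 nats

H(X|Y) = H(X,Y) - H(Y) = 1.6911 - 1.0240 = 0.6671 nats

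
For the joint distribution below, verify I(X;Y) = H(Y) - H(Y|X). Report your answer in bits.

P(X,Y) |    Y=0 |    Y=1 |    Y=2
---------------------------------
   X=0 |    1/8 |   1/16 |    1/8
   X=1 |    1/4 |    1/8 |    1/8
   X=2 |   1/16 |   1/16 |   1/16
I(X;Y) = 0.0234 bits

Mutual information has multiple equivalent forms:
- I(X;Y) = H(X) - H(X|Y)
- I(X;Y) = H(Y) - H(Y|X)
- I(X;Y) = H(X) + H(Y) - H(X,Y)

Computing all quantities:
H(X) = 1.4772, H(Y) = 1.5462, H(X,Y) = 3.0000
H(X|Y) = 1.4538, H(Y|X) = 1.5228

Verification:
H(X) - H(X|Y) = 1.4772 - 1.4538 = 0.0234
H(Y) - H(Y|X) = 1.5462 - 1.5228 = 0.0234
H(X) + H(Y) - H(X,Y) = 1.4772 + 1.5462 - 3.0000 = 0.0234

All forms give I(X;Y) = 0.0234 bits. ✓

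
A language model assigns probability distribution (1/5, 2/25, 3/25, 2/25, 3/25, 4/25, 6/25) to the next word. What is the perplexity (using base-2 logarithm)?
6.4921

Perplexity is 2^H (or exp(H) for natural log).

First, H = -Σ p log p = 2.6987 bits
Perplexity = 2^2.6987 = 6.4921

Interpretation: The model's uncertainty is equivalent to choosing uniformly among 6.5 options.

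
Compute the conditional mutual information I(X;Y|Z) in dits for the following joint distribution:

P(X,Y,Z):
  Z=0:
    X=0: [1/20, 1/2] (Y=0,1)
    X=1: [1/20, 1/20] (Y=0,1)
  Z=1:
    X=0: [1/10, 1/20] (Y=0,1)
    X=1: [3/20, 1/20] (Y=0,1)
0.0190 dits

Conditional mutual information: I(X;Y|Z) = H(X|Z) + H(Y|Z) - H(X,Y|Z)

H(Z) = 0.2812
H(X,Z) = 0.5062 → H(X|Z) = 0.2250
H(Y,Z) = 0.4933 → H(Y|Z) = 0.2121
H(X,Y,Z) = 0.6994 → H(X,Y|Z) = 0.4182

I(X;Y|Z) = 0.2250 + 0.2121 - 0.4182 = 0.0190 dits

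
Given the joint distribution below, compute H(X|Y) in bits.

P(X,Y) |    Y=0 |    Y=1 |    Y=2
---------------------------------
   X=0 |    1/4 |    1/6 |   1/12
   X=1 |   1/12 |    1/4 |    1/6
0.9046 bits

Using the chain rule: H(X|Y) = H(X,Y) - H(Y)

First, compute H(X,Y) = 2.4591 bits

Marginal P(Y) = (1/3, 5/12, 1/4)
H(Y) = 1.5546 bits

H(X|Y) = H(X,Y) - H(Y) = 2.4591 - 1.5546 = 0.9046 bits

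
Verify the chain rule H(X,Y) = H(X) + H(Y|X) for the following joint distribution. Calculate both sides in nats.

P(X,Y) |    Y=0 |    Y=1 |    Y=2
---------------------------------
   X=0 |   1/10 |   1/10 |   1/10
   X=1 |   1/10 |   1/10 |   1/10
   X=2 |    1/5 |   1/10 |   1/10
H(X,Y) = 2.1640, H(X) = 1.0889, H(Y|X) = 1.0751 (all in nats)

Chain rule: H(X,Y) = H(X) + H(Y|X)

Left side — joint entropy directly:
H(X,Y) = -Σ p(x,y) log p(x,y) = 2.1640 nats

Right side — compute H(Y|X) from the conditional distributions:
P(X) = (3/10, 3/10, 2/5), so H(X) = 1.0889 nats
H(Y|X) = Σ_x P(X=x) · H(Y|X=x):
  P(Y|X=0) = (1/3, 1/3, 1/3), H(Y|X=0) = 1.0986, weight P(X=0) = 3/10
  P(Y|X=1) = (1/3, 1/3, 1/3), H(Y|X=1) = 1.0986, weight P(X=1) = 3/10
  P(Y|X=2) = (1/2, 1/4, 1/4), H(Y|X=2) = 1.0397, weight P(X=2) = 2/5
H(Y|X) = 1.0751 nats

H(X) + H(Y|X) = 1.0889 + 1.0751 = 2.1640 nats

Both sides equal 2.1640 nats. ✓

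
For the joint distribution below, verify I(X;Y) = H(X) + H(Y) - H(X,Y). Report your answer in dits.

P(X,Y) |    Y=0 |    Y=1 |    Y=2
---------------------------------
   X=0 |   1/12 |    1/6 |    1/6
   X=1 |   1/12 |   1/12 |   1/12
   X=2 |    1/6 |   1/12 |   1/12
I(X;Y) = 0.0164 dits

Mutual information has multiple equivalent forms:
- I(X;Y) = H(X) - H(X|Y)
- I(X;Y) = H(Y) - H(Y|X)
- I(X;Y) = H(X) + H(Y) - H(X,Y)

Computing all quantities:
H(X) = 0.4680, H(Y) = 0.4771, H(X,Y) = 0.9287
H(X|Y) = 0.4515, H(Y|X) = 0.4607

Verification:
H(X) - H(X|Y) = 0.4680 - 0.4515 = 0.0164
H(Y) - H(Y|X) = 0.4771 - 0.4607 = 0.0164
H(X) + H(Y) - H(X,Y) = 0.4680 + 0.4771 - 0.9287 = 0.0164

All forms give I(X;Y) = 0.0164 dits. ✓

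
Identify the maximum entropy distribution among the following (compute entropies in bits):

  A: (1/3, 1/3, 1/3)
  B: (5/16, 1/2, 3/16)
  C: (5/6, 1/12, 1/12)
A

For a discrete distribution over n outcomes, entropy is maximized by the uniform distribution.

Computing entropies:
H(A) = 1.5850 bits
H(B) = 1.4772 bits
H(C) = 0.8167 bits

The uniform distribution (where all probabilities equal 1/3) achieves the maximum entropy of log_2(3) = 1.5850 bits.

Distribution A has the highest entropy.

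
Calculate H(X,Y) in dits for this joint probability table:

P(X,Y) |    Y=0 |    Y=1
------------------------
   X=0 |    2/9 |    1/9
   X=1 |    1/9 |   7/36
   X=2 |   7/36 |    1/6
0.7635 dits

Joint entropy is H(X,Y) = -Σ_{x,y} p(x,y) log p(x,y).

Summing over all non-zero entries:
H(X,Y) = -[2/9·log_10(2/9) + 1/9·log_10(1/9) + 1/9·log_10(1/9) + 7/36·log_10(7/36) + 7/36·log_10(7/36) + 1/6·log_10(1/6)]
H(X,Y) = 0.7635 dits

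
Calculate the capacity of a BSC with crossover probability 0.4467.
0.0082 bits

For a binary symmetric channel (BSC) with error probability p:
Capacity C = 1 - H(p) bits per symbol

where H(p) = -p log₂(p) - (1-p) log₂(1-p) is the binary entropy function.

H(0.4467) = 0.9918 bits
C = 1 - 0.9918 = 0.0082 bits per symbol

This means we can reliably transmit up to 0.0082 bits of information per channel use.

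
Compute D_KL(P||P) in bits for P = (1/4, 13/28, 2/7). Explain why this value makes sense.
0.0000 bits

KL divergence satisfies the Gibbs inequality: D_KL(P||Q) ≥ 0 for all distributions P, Q.

D_KL(P||Q) = Σ p(x) log(p(x)/q(x))
Each term is p(x) × log_2(p(x)/p(x)) = p(x) × log_2(1) = 0, so the sum is 0.
D_KL(P||Q) = 0.0000 bits

When P = Q, the KL divergence is exactly 0, as there is no 'divergence' between identical distributions.

This non-negativity is a fundamental property: relative entropy cannot be negative because it measures how different Q is from P.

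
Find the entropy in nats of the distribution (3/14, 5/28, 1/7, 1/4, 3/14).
1.5924 nats

Shannon entropy is H(X) = -Σ p(x) log p(x).

For P = (3/14, 5/28, 1/7, 1/4, 3/14):
H = -3/14 × log_e(3/14) -5/28 × log_e(5/28) -1/7 × log_e(1/7) -1/4 × log_e(1/4) -3/14 × log_e(3/14)
H = 1.5924 nats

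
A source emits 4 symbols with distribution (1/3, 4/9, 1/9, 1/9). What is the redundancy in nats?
0.1714 nats

Redundancy measures how far a source is from maximum entropy:
R = H_max - H(X)

Maximum entropy for 4 symbols: H_max = log_e(4) = 1.3863 nats
Actual entropy: H(X) = 1.2149 nats
Redundancy: R = 1.3863 - 1.2149 = 0.1714 nats

This redundancy represents potential for compression: the source could be compressed by 0.1714 nats per symbol.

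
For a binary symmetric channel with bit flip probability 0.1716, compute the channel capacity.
0.3386 bits

For a binary symmetric channel (BSC) with error probability p:
Capacity C = 1 - H(p) bits per symbol

where H(p) = -p log₂(p) - (1-p) log₂(1-p) is the binary entropy function.

H(0.1716) = 0.6614 bits
C = 1 - 0.6614 = 0.3386 bits per symbol

This means we can reliably transmit up to 0.3386 bits of information per channel use.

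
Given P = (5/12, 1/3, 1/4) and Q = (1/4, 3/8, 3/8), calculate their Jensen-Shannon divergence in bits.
0.0252 bits

Jensen-Shannon divergence is:
JSD(P||Q) = 0.5 × D_KL(P||M) + 0.5 × D_KL(Q||M)
where M = 0.5 × (P + Q) is the mixture distribution.

M = 0.5 × (5/12, 1/3, 1/4) + 0.5 × (1/4, 3/8, 3/8) = (1/3, 0.354167, 5/16)

D_KL(P||M) = 0.0245 bits
D_KL(Q||M) = 0.0258 bits

JSD(P||Q) = 0.5 × 0.0245 + 0.5 × 0.0258 = 0.0252 bits

Unlike KL divergence, JSD is symmetric and bounded: 0 ≤ JSD ≤ log(2).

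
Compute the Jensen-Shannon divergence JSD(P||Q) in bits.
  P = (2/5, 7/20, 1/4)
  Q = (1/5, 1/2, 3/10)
0.0358 bits

Jensen-Shannon divergence is:
JSD(P||Q) = 0.5 × D_KL(P||M) + 0.5 × D_KL(Q||M)
where M = 0.5 × (P + Q) is the mixture distribution.

M = 0.5 × (2/5, 7/20, 1/4) + 0.5 × (1/5, 1/2, 3/10) = (3/10, 17/40, 11/40)

D_KL(P||M) = 0.0336 bits
D_KL(Q||M) = 0.0379 bits

JSD(P||Q) = 0.5 × 0.0336 + 0.5 × 0.0379 = 0.0358 bits

Unlike KL divergence, JSD is symmetric and bounded: 0 ≤ JSD ≤ log(2).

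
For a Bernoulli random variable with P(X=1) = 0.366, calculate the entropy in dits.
0.2852 dits

The binary entropy function is:
H(p) = -p log(p) - (1-p) log(1-p)

H(0.366) = -0.366 × log_10(0.366) - 0.634 × log_10(0.634)
H(0.366) = 0.2852 dits

Note: Binary entropy is maximized at p=0.5 (H=1 bit) and minimized at p=0 or p=1 (H=0).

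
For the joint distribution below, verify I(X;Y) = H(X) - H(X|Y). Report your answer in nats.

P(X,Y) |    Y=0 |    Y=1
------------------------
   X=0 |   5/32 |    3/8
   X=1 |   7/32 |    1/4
I(X;Y) = 0.0159 nats

Mutual information has multiple equivalent forms:
- I(X;Y) = H(X) - H(X|Y)
- I(X;Y) = H(Y) - H(Y|X)
- I(X;Y) = H(X) + H(Y) - H(X,Y)

Computing all quantities:
H(X) = 0.6912, H(Y) = 0.6616, H(X,Y) = 1.3369
H(X|Y) = 0.6753, H(Y|X) = 0.6457

Verification:
H(X) - H(X|Y) = 0.6912 - 0.6753 = 0.0159
H(Y) - H(Y|X) = 0.6616 - 0.6457 = 0.0159
H(X) + H(Y) - H(X,Y) = 0.6912 + 0.6616 - 1.3369 = 0.0159

All forms give I(X;Y) = 0.0159 nats. ✓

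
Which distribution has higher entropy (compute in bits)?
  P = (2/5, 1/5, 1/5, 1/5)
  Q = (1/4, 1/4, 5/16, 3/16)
Q

Computing entropies in bits:
H(P) = 1.9219
H(Q) = 1.9772

Distribution Q has higher entropy.

Intuition: The distribution closer to uniform (more spread out) has higher entropy.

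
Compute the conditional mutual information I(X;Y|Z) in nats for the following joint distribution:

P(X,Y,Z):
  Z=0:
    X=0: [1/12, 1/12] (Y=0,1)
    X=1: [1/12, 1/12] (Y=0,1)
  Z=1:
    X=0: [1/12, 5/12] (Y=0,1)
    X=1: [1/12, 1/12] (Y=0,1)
0.0341 nats

Conditional mutual information: I(X;Y|Z) = H(X|Z) + H(Y|Z) - H(X,Y|Z)

H(Z) = 0.6365
H(X,Z) = 1.2425 → H(X|Z) = 0.6059
H(Y,Z) = 1.2425 → H(Y|Z) = 0.6059
H(X,Y,Z) = 1.8143 → H(X,Y|Z) = 1.1778

I(X;Y|Z) = 0.6059 + 0.6059 - 1.1778 = 0.0341 nats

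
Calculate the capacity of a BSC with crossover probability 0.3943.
0.0325 bits

For a binary symmetric channel (BSC) with error probability p:
Capacity C = 1 - H(p) bits per symbol

where H(p) = -p log₂(p) - (1-p) log₂(1-p) is the binary entropy function.

H(0.3943) = 0.9675 bits
C = 1 - 0.9675 = 0.0325 bits per symbol

This means we can reliably transmit up to 0.0325 bits of information per channel use.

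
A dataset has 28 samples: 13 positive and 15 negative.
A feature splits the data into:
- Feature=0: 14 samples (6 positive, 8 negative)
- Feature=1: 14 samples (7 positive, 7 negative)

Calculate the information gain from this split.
0.0037 bits

Information Gain = H(Y) - H(Y|Feature)

Before split:
P(positive) = 13/28 = 0.4643
H(Y) = 0.9963 bits

After split:
Feature=0: H = 0.9852 bits (weight = 14/28)
Feature=1: H = 1.0000 bits (weight = 14/28)
H(Y|Feature) = (14/28)×0.9852 + (14/28)×1.0000 = 0.9926 bits

Information Gain = 0.9963 - 0.9926 = 0.0037 bits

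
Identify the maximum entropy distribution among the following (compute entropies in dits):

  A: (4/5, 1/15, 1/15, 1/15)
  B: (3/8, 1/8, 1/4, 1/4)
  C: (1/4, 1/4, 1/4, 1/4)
C

For a discrete distribution over n outcomes, entropy is maximized by the uniform distribution.

Computing entropies:
H(A) = 0.3127 dits
H(B) = 0.5737 dits
H(C) = 0.6021 dits

The uniform distribution (where all probabilities equal 1/4) achieves the maximum entropy of log_10(4) = 0.6021 dits.

Distribution C has the highest entropy.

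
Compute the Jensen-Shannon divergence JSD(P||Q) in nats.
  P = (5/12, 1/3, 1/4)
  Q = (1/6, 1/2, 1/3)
0.0390 nats

Jensen-Shannon divergence is:
JSD(P||Q) = 0.5 × D_KL(P||M) + 0.5 × D_KL(Q||M)
where M = 0.5 × (P + Q) is the mixture distribution.

M = 0.5 × (5/12, 1/3, 1/4) + 0.5 × (1/6, 1/2, 1/3) = (7/24, 5/12, 7/24)

D_KL(P||M) = 0.0357 nats
D_KL(Q||M) = 0.0424 nats

JSD(P||Q) = 0.5 × 0.0357 + 0.5 × 0.0424 = 0.0390 nats

Unlike KL divergence, JSD is symmetric and bounded: 0 ≤ JSD ≤ log(2).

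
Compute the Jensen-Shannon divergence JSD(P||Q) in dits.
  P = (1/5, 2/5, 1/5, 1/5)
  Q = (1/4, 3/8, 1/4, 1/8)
0.0032 dits

Jensen-Shannon divergence is:
JSD(P||Q) = 0.5 × D_KL(P||M) + 0.5 × D_KL(Q||M)
where M = 0.5 × (P + Q) is the mixture distribution.

M = 0.5 × (1/5, 2/5, 1/5, 1/5) + 0.5 × (1/4, 3/8, 1/4, 1/8) = (9/40, 0.3875, 9/40, 0.1625)

D_KL(P||M) = 0.0031 dits
D_KL(Q||M) = 0.0033 dits

JSD(P||Q) = 0.5 × 0.0031 + 0.5 × 0.0033 = 0.0032 dits

Unlike KL divergence, JSD is symmetric and bounded: 0 ≤ JSD ≤ log(2).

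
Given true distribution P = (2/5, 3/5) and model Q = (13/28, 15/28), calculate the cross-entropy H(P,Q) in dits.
0.2959 dits

Cross-entropy: H(P,Q) = -Σ p(x) log q(x)

Alternatively: H(P,Q) = H(P) + D_KL(P||Q)
H(P) = 0.2923 dits
D_KL(P||Q) = 0.0036 dits

H(P,Q) = 0.2923 + 0.0036 = 0.2959 dits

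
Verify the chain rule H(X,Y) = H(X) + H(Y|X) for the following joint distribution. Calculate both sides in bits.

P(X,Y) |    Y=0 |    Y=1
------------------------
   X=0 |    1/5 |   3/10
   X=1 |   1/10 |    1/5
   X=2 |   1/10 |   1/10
H(X,Y) = 2.4464, H(X) = 1.4855, H(Y|X) = 0.9610 (all in bits)

Chain rule: H(X,Y) = H(X) + H(Y|X)

Left side — joint entropy directly:
H(X,Y) = -Σ p(x,y) log p(x,y) = 2.4464 bits

Right side — compute H(Y|X) from the conditional distributions:
P(X) = (1/2, 3/10, 1/5), so H(X) = 1.4855 bits
H(Y|X) = Σ_x P(X=x) · H(Y|X=x):
  P(Y|X=0) = (2/5, 3/5), H(Y|X=0) = 0.9710, weight P(X=0) = 1/2
  P(Y|X=1) = (1/3, 2/3), H(Y|X=1) = 0.9183, weight P(X=1) = 3/10
  P(Y|X=2) = (1/2, 1/2), H(Y|X=2) = 1.0000, weight P(X=2) = 1/5
H(Y|X) = 0.9610 bits

H(X) + H(Y|X) = 1.4855 + 0.9610 = 2.4464 bits

Both sides equal 2.4464 bits. ✓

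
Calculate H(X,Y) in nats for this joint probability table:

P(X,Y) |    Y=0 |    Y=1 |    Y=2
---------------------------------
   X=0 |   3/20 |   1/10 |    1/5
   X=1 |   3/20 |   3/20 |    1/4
1.7524 nats

Joint entropy is H(X,Y) = -Σ_{x,y} p(x,y) log p(x,y).

Summing over all non-zero entries:
H(X,Y) = -[3/20·log_e(3/20) + 1/10·log_e(1/10) + 1/5·log_e(1/5) + 3/20·log_e(3/20) + 3/20·log_e(3/20) + 1/4·log_e(1/4)]
H(X,Y) = 1.7524 nats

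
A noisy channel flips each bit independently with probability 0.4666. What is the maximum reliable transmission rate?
0.0032 bits

For a binary symmetric channel (BSC) with error probability p:
Capacity C = 1 - H(p) bits per symbol

where H(p) = -p log₂(p) - (1-p) log₂(1-p) is the binary entropy function.

H(0.4666) = 0.9968 bits
C = 1 - 0.9968 = 0.0032 bits per symbol

This means we can reliably transmit up to 0.0032 bits of information per channel use.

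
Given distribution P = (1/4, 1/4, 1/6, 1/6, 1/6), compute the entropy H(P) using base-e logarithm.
1.5890 nats

Shannon entropy is H(X) = -Σ p(x) log p(x).

For P = (1/4, 1/4, 1/6, 1/6, 1/6):
H = -1/4 × log_e(1/4) -1/4 × log_e(1/4) -1/6 × log_e(1/6) -1/6 × log_e(1/6) -1/6 × log_e(1/6)
H = 1.5890 nats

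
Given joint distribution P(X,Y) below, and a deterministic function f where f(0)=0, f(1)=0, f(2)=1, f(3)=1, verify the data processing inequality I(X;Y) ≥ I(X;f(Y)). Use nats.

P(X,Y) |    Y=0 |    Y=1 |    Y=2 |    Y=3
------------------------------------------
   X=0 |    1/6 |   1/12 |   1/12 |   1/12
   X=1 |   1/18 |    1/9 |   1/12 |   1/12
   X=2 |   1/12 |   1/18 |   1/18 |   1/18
I(X;Y) = 0.0274, I(X;f(Y)) = 0.0038, inequality holds: 0.0274 ≥ 0.0038

Data Processing Inequality: For any Markov chain X → Y → Z, we have I(X;Y) ≥ I(X;Z).

Here Z = f(Y) is a deterministic function of Y, forming X → Y → Z.

Original I(X;Y) = 0.0274 nats

After applying f:
P(X,Z) where Z=f(Y):
- P(X,Z=0) = P(X,Y=0) + P(X,Y=1)
- P(X,Z=1) = P(X,Y=2) + P(X,Y=3)

I(X;Z) = I(X;f(Y)) = 0.0038 nats

Verification: 0.0274 ≥ 0.0038 ✓

Information cannot be created by processing; the function f can only lose information about X.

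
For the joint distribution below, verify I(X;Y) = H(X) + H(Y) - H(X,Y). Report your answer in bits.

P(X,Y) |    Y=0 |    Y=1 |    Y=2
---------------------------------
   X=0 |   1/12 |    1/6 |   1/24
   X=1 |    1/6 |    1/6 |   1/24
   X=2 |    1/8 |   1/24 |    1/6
I(X;Y) = 0.1685 bits

Mutual information has multiple equivalent forms:
- I(X;Y) = H(X) - H(X|Y)
- I(X;Y) = H(Y) - H(Y|X)
- I(X;Y) = H(X) + H(Y) - H(X,Y)

Computing all quantities:
H(X) = 1.5774, H(Y) = 1.5613, H(X,Y) = 2.9702
H(X|Y) = 1.4089, H(Y|X) = 1.3927

Verification:
H(X) - H(X|Y) = 1.5774 - 1.4089 = 0.1685
H(Y) - H(Y|X) = 1.5613 - 1.3927 = 0.1685
H(X) + H(Y) - H(X,Y) = 1.5774 + 1.5613 - 2.9702 = 0.1685

All forms give I(X;Y) = 0.1685 bits. ✓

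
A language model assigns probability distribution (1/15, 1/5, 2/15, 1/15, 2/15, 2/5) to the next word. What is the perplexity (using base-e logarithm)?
4.8880

Perplexity is e^H (or exp(H) for natural log).

First, H = -Σ p log p = 1.5868 nats
Perplexity = e^1.5868 = 4.8880

Interpretation: The model's uncertainty is equivalent to choosing uniformly among 4.9 options.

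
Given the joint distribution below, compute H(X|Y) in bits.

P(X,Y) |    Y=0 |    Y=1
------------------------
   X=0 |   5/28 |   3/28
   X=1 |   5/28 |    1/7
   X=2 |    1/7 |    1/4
1.5350 bits

Using the chain rule: H(X|Y) = H(X,Y) - H(Y)

First, compute H(X,Y) = 2.5350 bits

Marginal P(Y) = (1/2, 1/2)
H(Y) = 1.0000 bits

H(X|Y) = H(X,Y) - H(Y) = 2.5350 - 1.0000 = 1.5350 bits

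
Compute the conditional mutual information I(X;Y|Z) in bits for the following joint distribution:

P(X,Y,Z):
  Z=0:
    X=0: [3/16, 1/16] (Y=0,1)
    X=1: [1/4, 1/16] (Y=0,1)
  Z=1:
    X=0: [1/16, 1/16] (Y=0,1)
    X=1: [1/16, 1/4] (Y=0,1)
0.0285 bits

Conditional mutual information: I(X;Y|Z) = H(X|Z) + H(Y|Z) - H(X,Y|Z)

H(Z) = 0.9887
H(X,Z) = 1.9238 → H(X|Z) = 0.9351
H(Y,Z) = 1.7962 → H(Y|Z) = 0.8075
H(X,Y,Z) = 2.7028 → H(X,Y|Z) = 1.7141

I(X;Y|Z) = 0.9351 + 0.8075 - 1.7141 = 0.0285 bits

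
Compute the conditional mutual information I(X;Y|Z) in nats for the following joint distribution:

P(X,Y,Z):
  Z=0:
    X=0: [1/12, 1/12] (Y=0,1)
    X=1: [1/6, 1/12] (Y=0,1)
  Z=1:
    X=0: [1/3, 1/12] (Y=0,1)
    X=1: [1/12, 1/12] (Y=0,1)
0.0307 nats

Conditional mutual information: I(X;Y|Z) = H(X|Z) + H(Y|Z) - H(X,Y|Z)

H(Z) = 0.6792
H(X,Z) = 1.3086 → H(X|Z) = 0.6294
H(Y,Z) = 1.3086 → H(Y|Z) = 0.6294
H(X,Y,Z) = 1.9073 → H(X,Y|Z) = 1.2281

I(X;Y|Z) = 0.6294 + 0.6294 - 1.2281 = 0.0307 nats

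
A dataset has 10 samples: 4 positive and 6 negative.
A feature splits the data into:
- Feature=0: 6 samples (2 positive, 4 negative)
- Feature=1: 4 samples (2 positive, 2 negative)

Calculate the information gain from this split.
0.0200 bits

Information Gain = H(Y) - H(Y|Feature)

Before split:
P(positive) = 4/10 = 0.4000
H(Y) = 0.9710 bits

After split:
Feature=0: H = 0.9183 bits (weight = 6/10)
Feature=1: H = 1.0000 bits (weight = 4/10)
H(Y|Feature) = (6/10)×0.9183 + (4/10)×1.0000 = 0.9510 bits

Information Gain = 0.9710 - 0.9510 = 0.0200 bits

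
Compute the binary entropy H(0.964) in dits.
0.0673 dits

The binary entropy function is:
H(p) = -p log(p) - (1-p) log(1-p)

H(0.964) = -0.964 × log_10(0.964) - 0.036 × log_10(0.036)
H(0.964) = 0.0673 dits

Note: Binary entropy is maximized at p=0.5 (H=1 bit) and minimized at p=0 or p=1 (H=0).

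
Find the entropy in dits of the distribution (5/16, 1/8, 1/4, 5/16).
0.5791 dits

Shannon entropy is H(X) = -Σ p(x) log p(x).

For P = (5/16, 1/8, 1/4, 5/16):
H = -5/16 × log_10(5/16) -1/8 × log_10(1/8) -1/4 × log_10(1/4) -5/16 × log_10(5/16)
H = 0.5791 dits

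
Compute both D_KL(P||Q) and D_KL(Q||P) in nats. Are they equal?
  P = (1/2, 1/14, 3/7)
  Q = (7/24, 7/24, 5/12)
D_KL(P||Q) = 0.1811, D_KL(Q||P) = 0.2414

KL divergence is not symmetric: D_KL(P||Q) ≠ D_KL(Q||P) in general.

D_KL(P||Q) = 0.1811 nats
D_KL(Q||P) = 0.2414 nats

No, they are not equal!

This asymmetry is why KL divergence is not a true distance metric.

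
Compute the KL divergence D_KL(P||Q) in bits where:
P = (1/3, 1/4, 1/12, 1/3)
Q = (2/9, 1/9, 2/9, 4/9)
0.2312 bits

KL divergence: D_KL(P||Q) = Σ p(x) log(p(x)/q(x))

Computing term by term:
  x=0: 1/3 × log_2[(1/3)/(2/9)] = 1/3 × 0.5850 = 0.1950
  x=1: 1/4 × log_2[(1/4)/(1/9)] = 1/4 × 1.1699 = 0.2925
  x=2: 1/12 × log_2[(1/12)/(2/9)] = 1/12 × -1.4150 = -0.1179
  x=3: 1/3 × log_2[(1/3)/(4/9)] = 1/3 × -0.4150 = -0.1383

D_KL(P||Q) = 0.2312 bits

Note: KL divergence is always non-negative and equals 0 iff P = Q.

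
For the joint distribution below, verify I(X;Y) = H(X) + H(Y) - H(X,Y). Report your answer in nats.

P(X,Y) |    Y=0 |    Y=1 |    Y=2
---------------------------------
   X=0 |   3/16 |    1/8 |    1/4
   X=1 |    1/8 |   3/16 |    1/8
I(X;Y) = 0.0260 nats

Mutual information has multiple equivalent forms:
- I(X;Y) = H(X) - H(X|Y)
- I(X;Y) = H(Y) - H(Y|X)
- I(X;Y) = H(X) + H(Y) - H(X,Y)

Computing all quantities:
H(X) = 0.6853, H(Y) = 1.0948, H(X,Y) = 1.7541
H(X|Y) = 0.6593, H(Y|X) = 1.0688

Verification:
H(X) - H(X|Y) = 0.6853 - 0.6593 = 0.0260
H(Y) - H(Y|X) = 1.0948 - 1.0688 = 0.0260
H(X) + H(Y) - H(X,Y) = 0.6853 + 1.0948 - 1.7541 = 0.0260

All forms give I(X;Y) = 0.0260 nats. ✓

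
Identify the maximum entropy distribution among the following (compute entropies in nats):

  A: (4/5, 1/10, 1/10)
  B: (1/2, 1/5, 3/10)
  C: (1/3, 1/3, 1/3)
C

For a discrete distribution over n outcomes, entropy is maximized by the uniform distribution.

Computing entropies:
H(A) = 0.6390 nats
H(B) = 1.0297 nats
H(C) = 1.0986 nats

The uniform distribution (where all probabilities equal 1/3) achieves the maximum entropy of log_e(3) = 1.0986 nats.

Distribution C has the highest entropy.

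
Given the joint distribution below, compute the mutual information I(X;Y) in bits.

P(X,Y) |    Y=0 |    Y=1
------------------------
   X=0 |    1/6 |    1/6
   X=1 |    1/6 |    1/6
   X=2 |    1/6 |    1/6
0.0000 bits

Mutual information: I(X;Y) = H(X) + H(Y) - H(X,Y)

Marginals:
P(X) = (1/3, 1/3, 1/3), H(X) = 1.5850 bits
P(Y) = (1/2, 1/2), H(Y) = 1.0000 bits

Joint entropy: H(X,Y) = 2.5850 bits

I(X;Y) = 1.5850 + 1.0000 - 2.5850 = 0.0000 bits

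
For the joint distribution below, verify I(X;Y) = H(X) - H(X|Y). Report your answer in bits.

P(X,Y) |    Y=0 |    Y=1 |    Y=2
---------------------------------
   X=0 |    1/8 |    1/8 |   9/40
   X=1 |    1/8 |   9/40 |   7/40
I(X;Y) = 0.0236 bits

Mutual information has multiple equivalent forms:
- I(X;Y) = H(X) - H(X|Y)
- I(X;Y) = H(Y) - H(Y|X)
- I(X;Y) = H(X) + H(Y) - H(X,Y)

Computing all quantities:
H(X) = 0.9982, H(Y) = 1.5589, H(X,Y) = 2.5335
H(X|Y) = 0.9746, H(Y|X) = 1.5353

Verification:
H(X) - H(X|Y) = 0.9982 - 0.9746 = 0.0236
H(Y) - H(Y|X) = 1.5589 - 1.5353 = 0.0236
H(X) + H(Y) - H(X,Y) = 0.9982 + 1.5589 - 2.5335 = 0.0236

All forms give I(X;Y) = 0.0236 bits. ✓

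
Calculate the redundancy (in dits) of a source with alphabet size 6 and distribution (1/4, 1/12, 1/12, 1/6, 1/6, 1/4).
0.0379 dits

Redundancy measures how far a source is from maximum entropy:
R = H_max - H(X)

Maximum entropy for 6 symbols: H_max = log_10(6) = 0.7782 dits
Actual entropy: H(X) = 0.7403 dits
Redundancy: R = 0.7782 - 0.7403 = 0.0379 dits

This redundancy represents potential for compression: the source could be compressed by 0.0379 dits per symbol.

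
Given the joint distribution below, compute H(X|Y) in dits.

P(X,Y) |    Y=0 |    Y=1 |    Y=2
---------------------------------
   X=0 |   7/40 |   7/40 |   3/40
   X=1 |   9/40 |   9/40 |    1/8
0.2956 dits

Using the chain rule: H(X|Y) = H(X,Y) - H(Y)

First, compute H(X,Y) = 0.7537 dits

Marginal P(Y) = (2/5, 2/5, 1/5)
H(Y) = 0.4581 dits

H(X|Y) = H(X,Y) - H(Y) = 0.7537 - 0.4581 = 0.2956 dits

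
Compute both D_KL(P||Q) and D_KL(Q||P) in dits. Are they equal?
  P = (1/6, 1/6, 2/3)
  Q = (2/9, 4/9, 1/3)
D_KL(P||Q) = 0.1089, D_KL(Q||P) = 0.1167

KL divergence is not symmetric: D_KL(P||Q) ≠ D_KL(Q||P) in general.

D_KL(P||Q) = 0.1089 dits
D_KL(Q||P) = 0.1167 dits

No, they are not equal!

This asymmetry is why KL divergence is not a true distance metric.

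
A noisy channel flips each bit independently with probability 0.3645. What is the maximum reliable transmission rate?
0.0536 bits

For a binary symmetric channel (BSC) with error probability p:
Capacity C = 1 - H(p) bits per symbol

where H(p) = -p log₂(p) - (1-p) log₂(1-p) is the binary entropy function.

H(0.3645) = 0.9464 bits
C = 1 - 0.9464 = 0.0536 bits per symbol

This means we can reliably transmit up to 0.0536 bits of information per channel use.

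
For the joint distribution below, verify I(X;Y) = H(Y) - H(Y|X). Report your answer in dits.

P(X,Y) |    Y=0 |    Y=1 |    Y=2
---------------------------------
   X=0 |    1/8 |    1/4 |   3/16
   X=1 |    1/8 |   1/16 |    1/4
I(X;Y) = 0.0247 dits

Mutual information has multiple equivalent forms:
- I(X;Y) = H(X) - H(X|Y)
- I(X;Y) = H(Y) - H(Y|X)
- I(X;Y) = H(X) + H(Y) - H(X,Y)

Computing all quantities:
H(X) = 0.2976, H(Y) = 0.4654, H(X,Y) = 0.7384
H(X|Y) = 0.2729, H(Y|X) = 0.4407

Verification:
H(X) - H(X|Y) = 0.2976 - 0.2729 = 0.0247
H(Y) - H(Y|X) = 0.4654 - 0.4407 = 0.0247
H(X) + H(Y) - H(X,Y) = 0.2976 + 0.4654 - 0.7384 = 0.0247

All forms give I(X;Y) = 0.0247 dits. ✓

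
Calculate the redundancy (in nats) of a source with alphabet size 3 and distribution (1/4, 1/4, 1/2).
0.0589 nats

Redundancy measures how far a source is from maximum entropy:
R = H_max - H(X)

Maximum entropy for 3 symbols: H_max = log_e(3) = 1.0986 nats
Actual entropy: H(X) = 1.0397 nats
Redundancy: R = 1.0986 - 1.0397 = 0.0589 nats

This redundancy represents potential for compression: the source could be compressed by 0.0589 nats per symbol.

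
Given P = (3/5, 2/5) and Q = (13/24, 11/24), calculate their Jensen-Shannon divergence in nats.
0.0017 nats

Jensen-Shannon divergence is:
JSD(P||Q) = 0.5 × D_KL(P||M) + 0.5 × D_KL(Q||M)
where M = 0.5 × (P + Q) is the mixture distribution.

M = 0.5 × (3/5, 2/5) + 0.5 × (13/24, 11/24) = (0.570833, 0.429167)

D_KL(P||M) = 0.0017 nats
D_KL(Q||M) = 0.0017 nats

JSD(P||Q) = 0.5 × 0.0017 + 0.5 × 0.0017 = 0.0017 nats

Unlike KL divergence, JSD is symmetric and bounded: 0 ≤ JSD ≤ log(2).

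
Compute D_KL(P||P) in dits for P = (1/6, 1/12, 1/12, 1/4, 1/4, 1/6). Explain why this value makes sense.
0.0000 dits

KL divergence satisfies the Gibbs inequality: D_KL(P||Q) ≥ 0 for all distributions P, Q.

D_KL(P||Q) = Σ p(x) log(p(x)/q(x))
Each term is p(x) × log_10(p(x)/p(x)) = p(x) × log_10(1) = 0, so the sum is 0.
D_KL(P||Q) = 0.0000 dits

When P = Q, the KL divergence is exactly 0, as there is no 'divergence' between identical distributions.

This non-negativity is a fundamental property: relative entropy cannot be negative because it measures how different Q is from P.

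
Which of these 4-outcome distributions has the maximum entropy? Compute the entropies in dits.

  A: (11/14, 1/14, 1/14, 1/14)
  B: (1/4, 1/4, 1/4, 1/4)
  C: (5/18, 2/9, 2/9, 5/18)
B

For a discrete distribution over n outcomes, entropy is maximized by the uniform distribution.

Computing entropies:
H(A) = 0.3279 dits
H(B) = 0.6021 dits
H(C) = 0.5994 dits

The uniform distribution (where all probabilities equal 1/4) achieves the maximum entropy of log_10(4) = 0.6021 dits.

Distribution B has the highest entropy.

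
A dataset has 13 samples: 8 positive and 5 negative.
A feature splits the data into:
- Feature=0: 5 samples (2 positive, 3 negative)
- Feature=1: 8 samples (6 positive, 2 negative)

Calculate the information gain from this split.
0.0885 bits

Information Gain = H(Y) - H(Y|Feature)

Before split:
P(positive) = 8/13 = 0.6154
H(Y) = 0.9612 bits

After split:
Feature=0: H = 0.9710 bits (weight = 5/13)
Feature=1: H = 0.8113 bits (weight = 8/13)
H(Y|Feature) = (5/13)×0.9710 + (8/13)×0.8113 = 0.8727 bits

Information Gain = 0.9612 - 0.8727 = 0.0885 bits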